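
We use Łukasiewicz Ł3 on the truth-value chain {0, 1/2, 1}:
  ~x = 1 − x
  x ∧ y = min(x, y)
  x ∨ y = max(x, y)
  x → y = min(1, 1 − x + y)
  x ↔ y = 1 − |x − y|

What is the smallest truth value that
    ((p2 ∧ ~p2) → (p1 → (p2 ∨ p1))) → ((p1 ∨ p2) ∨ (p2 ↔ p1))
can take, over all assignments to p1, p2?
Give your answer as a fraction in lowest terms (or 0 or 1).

Take p1 = 0, p2 = 1/2:
~p2 = ~1/2 = 1/2
p2 ∧ ~p2 = 1/2 ∧ 1/2 = 1/2
p2 ∨ p1 = 1/2 ∨ 0 = 1/2
p1 → (p2 ∨ p1) = 0 → 1/2 = 1
(p2 ∧ ~p2) → (p1 → (p2 ∨ p1)) = 1/2 → 1 = 1
p1 ∨ p2 = 0 ∨ 1/2 = 1/2
p2 ↔ p1 = 1/2 ↔ 0 = 1/2
(p1 ∨ p2) ∨ (p2 ↔ p1) = 1/2 ∨ 1/2 = 1/2
((p2 ∧ ~p2) → (p1 → (p2 ∨ p1))) → ((p1 ∨ p2) ∨ (p2 ↔ p1)) = 1 → 1/2 = 1/2
No assignment yields a value below 1/2, so this is the minimum.

1/2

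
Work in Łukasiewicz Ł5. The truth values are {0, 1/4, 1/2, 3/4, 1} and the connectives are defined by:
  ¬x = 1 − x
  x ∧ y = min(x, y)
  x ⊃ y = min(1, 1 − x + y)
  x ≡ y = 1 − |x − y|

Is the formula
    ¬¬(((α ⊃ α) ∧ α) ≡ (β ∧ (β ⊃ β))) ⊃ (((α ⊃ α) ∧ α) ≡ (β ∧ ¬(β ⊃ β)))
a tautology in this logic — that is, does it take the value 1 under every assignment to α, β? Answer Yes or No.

No

Counterexample: take α = 1/4, β = 1/4.
α ⊃ α = 1/4 ⊃ 1/4 = 1
(α ⊃ α) ∧ α = 1 ∧ 1/4 = 1/4
β ⊃ β = 1/4 ⊃ 1/4 = 1
β ∧ (β ⊃ β) = 1/4 ∧ 1 = 1/4
((α ⊃ α) ∧ α) ≡ (β ∧ (β ⊃ β)) = 1/4 ≡ 1/4 = 1
¬(((α ⊃ α) ∧ α) ≡ (β ∧ (β ⊃ β))) = ¬1 = 0
¬¬(((α ⊃ α) ∧ α) ≡ (β ∧ (β ⊃ β))) = ¬0 = 1
α ⊃ α = 1/4 ⊃ 1/4 = 1
(α ⊃ α) ∧ α = 1 ∧ 1/4 = 1/4
β ⊃ β = 1/4 ⊃ 1/4 = 1
¬(β ⊃ β) = ¬1 = 0
β ∧ ¬(β ⊃ β) = 1/4 ∧ 0 = 0
((α ⊃ α) ∧ α) ≡ (β ∧ ¬(β ⊃ β)) = 1/4 ≡ 0 = 3/4
¬¬(((α ⊃ α) ∧ α) ≡ (β ∧ (β ⊃ β))) ⊃ (((α ⊃ α) ∧ α) ≡ (β ∧ ¬(β ⊃ β))) = 1 ⊃ 3/4 = 3/4
This gives 3/4 ≠ 1.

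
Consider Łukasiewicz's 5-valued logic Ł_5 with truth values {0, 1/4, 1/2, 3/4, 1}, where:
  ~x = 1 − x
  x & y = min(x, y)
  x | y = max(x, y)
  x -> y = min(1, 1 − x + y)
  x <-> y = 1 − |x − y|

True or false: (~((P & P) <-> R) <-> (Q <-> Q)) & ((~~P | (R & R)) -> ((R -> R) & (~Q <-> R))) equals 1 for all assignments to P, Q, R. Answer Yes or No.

Counterexample: take P = 0, Q = 0, R = 0.
P & P = 0 & 0 = 0
(P & P) <-> R = 0 <-> 0 = 1
~((P & P) <-> R) = ~1 = 0
Q <-> Q = 0 <-> 0 = 1
~((P & P) <-> R) <-> (Q <-> Q) = 0 <-> 1 = 0
~P = ~0 = 1
~~P = ~1 = 0
R & R = 0 & 0 = 0
~~P | (R & R) = 0 | 0 = 0
R -> R = 0 -> 0 = 1
~Q = ~0 = 1
~Q <-> R = 1 <-> 0 = 0
(R -> R) & (~Q <-> R) = 1 & 0 = 0
(~~P | (R & R)) -> ((R -> R) & (~Q <-> R)) = 0 -> 0 = 1
(~((P & P) <-> R) <-> (Q <-> Q)) & ((~~P | (R & R)) -> ((R -> R) & (~Q <-> R))) = 0 & 1 = 0
This gives 0 ≠ 1.

No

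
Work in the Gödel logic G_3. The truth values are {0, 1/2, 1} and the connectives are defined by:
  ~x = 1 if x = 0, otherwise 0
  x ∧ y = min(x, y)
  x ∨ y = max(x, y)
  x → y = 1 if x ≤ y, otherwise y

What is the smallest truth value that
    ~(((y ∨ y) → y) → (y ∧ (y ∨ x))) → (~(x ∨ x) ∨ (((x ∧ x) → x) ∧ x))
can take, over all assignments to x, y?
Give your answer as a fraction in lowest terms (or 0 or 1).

Take x = 1/2, y = 0:
y ∨ y = 0 ∨ 0 = 0
(y ∨ y) → y = 0 → 0 = 1
y ∨ x = 0 ∨ 1/2 = 1/2
y ∧ (y ∨ x) = 0 ∧ 1/2 = 0
((y ∨ y) → y) → (y ∧ (y ∨ x)) = 1 → 0 = 0
~(((y ∨ y) → y) → (y ∧ (y ∨ x))) = ~0 = 1
x ∨ x = 1/2 ∨ 1/2 = 1/2
~(x ∨ x) = ~1/2 = 0
x ∧ x = 1/2 ∧ 1/2 = 1/2
(x ∧ x) → x = 1/2 → 1/2 = 1
((x ∧ x) → x) ∧ x = 1 ∧ 1/2 = 1/2
~(x ∨ x) ∨ (((x ∧ x) → x) ∧ x) = 0 ∨ 1/2 = 1/2
~(((y ∨ y) → y) → (y ∧ (y ∨ x))) → (~(x ∨ x) ∨ (((x ∧ x) → x) ∧ x)) = 1 → 1/2 = 1/2
No assignment yields a value below 1/2, so this is the minimum.

1/2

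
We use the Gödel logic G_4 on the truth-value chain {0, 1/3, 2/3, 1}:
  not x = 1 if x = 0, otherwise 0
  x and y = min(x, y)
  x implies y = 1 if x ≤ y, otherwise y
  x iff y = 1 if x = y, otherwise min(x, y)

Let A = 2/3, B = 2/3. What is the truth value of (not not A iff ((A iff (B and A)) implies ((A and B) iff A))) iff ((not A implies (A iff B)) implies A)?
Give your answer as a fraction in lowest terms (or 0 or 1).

not A = not 2/3 = 0
not not A = not 0 = 1
B and A = 2/3 and 2/3 = 2/3
A iff (B and A) = 2/3 iff 2/3 = 1
A and B = 2/3 and 2/3 = 2/3
(A and B) iff A = 2/3 iff 2/3 = 1
(A iff (B and A)) implies ((A and B) iff A) = 1 implies 1 = 1
not not A iff ((A iff (B and A)) implies ((A and B) iff A)) = 1 iff 1 = 1
not A = not 2/3 = 0
A iff B = 2/3 iff 2/3 = 1
not A implies (A iff B) = 0 implies 1 = 1
(not A implies (A iff B)) implies A = 1 implies 2/3 = 2/3
(not not A iff ((A iff (B and A)) implies ((A and B) iff A))) iff ((not A implies (A iff B)) implies A) = 1 iff 2/3 = 2/3

2/3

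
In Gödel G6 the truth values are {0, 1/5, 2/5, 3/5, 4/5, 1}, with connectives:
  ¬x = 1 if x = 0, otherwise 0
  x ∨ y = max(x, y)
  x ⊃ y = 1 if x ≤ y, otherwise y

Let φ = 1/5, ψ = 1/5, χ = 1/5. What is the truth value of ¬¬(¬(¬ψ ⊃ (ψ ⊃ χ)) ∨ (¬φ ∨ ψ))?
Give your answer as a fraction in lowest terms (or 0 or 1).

1

¬ψ = ¬1/5 = 0
ψ ⊃ χ = 1/5 ⊃ 1/5 = 1
¬ψ ⊃ (ψ ⊃ χ) = 0 ⊃ 1 = 1
¬(¬ψ ⊃ (ψ ⊃ χ)) = ¬1 = 0
¬φ = ¬1/5 = 0
¬φ ∨ ψ = 0 ∨ 1/5 = 1/5
¬(¬ψ ⊃ (ψ ⊃ χ)) ∨ (¬φ ∨ ψ) = 0 ∨ 1/5 = 1/5
¬(¬(¬ψ ⊃ (ψ ⊃ χ)) ∨ (¬φ ∨ ψ)) = ¬1/5 = 0
¬¬(¬(¬ψ ⊃ (ψ ⊃ χ)) ∨ (¬φ ∨ ψ)) = ¬0 = 1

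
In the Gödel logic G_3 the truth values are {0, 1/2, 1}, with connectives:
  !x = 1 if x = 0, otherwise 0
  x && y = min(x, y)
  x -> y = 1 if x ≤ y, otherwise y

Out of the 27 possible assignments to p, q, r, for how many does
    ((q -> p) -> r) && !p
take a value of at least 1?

7

value 1: 7 assignments (counts)
value 1/2: 1 assignment
value 0: 19 assignments
So 7 of the 27 assignments meet the threshold.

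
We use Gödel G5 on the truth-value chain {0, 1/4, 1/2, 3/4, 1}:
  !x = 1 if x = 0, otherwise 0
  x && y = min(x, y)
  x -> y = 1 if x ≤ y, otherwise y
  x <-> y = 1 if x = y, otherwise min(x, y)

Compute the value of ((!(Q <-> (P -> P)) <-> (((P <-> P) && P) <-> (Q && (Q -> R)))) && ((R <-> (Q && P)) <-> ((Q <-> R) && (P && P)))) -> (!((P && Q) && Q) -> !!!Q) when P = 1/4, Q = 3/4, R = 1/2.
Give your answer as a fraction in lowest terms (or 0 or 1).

1

P -> P = 1/4 -> 1/4 = 1
Q <-> (P -> P) = 3/4 <-> 1 = 3/4
!(Q <-> (P -> P)) = !3/4 = 0
P <-> P = 1/4 <-> 1/4 = 1
(P <-> P) && P = 1 && 1/4 = 1/4
Q -> R = 3/4 -> 1/2 = 1/2
Q && (Q -> R) = 3/4 && 1/2 = 1/2
((P <-> P) && P) <-> (Q && (Q -> R)) = 1/4 <-> 1/2 = 1/4
!(Q <-> (P -> P)) <-> (((P <-> P) && P) <-> (Q && (Q -> R))) = 0 <-> 1/4 = 0
Q && P = 3/4 && 1/4 = 1/4
R <-> (Q && P) = 1/2 <-> 1/4 = 1/4
Q <-> R = 3/4 <-> 1/2 = 1/2
P && P = 1/4 && 1/4 = 1/4
(Q <-> R) && (P && P) = 1/2 && 1/4 = 1/4
(R <-> (Q && P)) <-> ((Q <-> R) && (P && P)) = 1/4 <-> 1/4 = 1
(!(Q <-> (P -> P)) <-> (((P <-> P) && P) <-> (Q && (Q -> R)))) && ((R <-> (Q && P)) <-> ((Q <-> R) && (P && P))) = 0 && 1 = 0
P && Q = 1/4 && 3/4 = 1/4
(P && Q) && Q = 1/4 && 3/4 = 1/4
!((P && Q) && Q) = !1/4 = 0
!Q = !3/4 = 0
!!Q = !0 = 1
!!!Q = !1 = 0
!((P && Q) && Q) -> !!!Q = 0 -> 0 = 1
((!(Q <-> (P -> P)) <-> (((P <-> P) && P) <-> (Q && (Q -> R)))) && ((R <-> (Q && P)) <-> ((Q <-> R) && (P && P)))) -> (!((P && Q) && Q) -> !!!Q) = 0 -> 1 = 1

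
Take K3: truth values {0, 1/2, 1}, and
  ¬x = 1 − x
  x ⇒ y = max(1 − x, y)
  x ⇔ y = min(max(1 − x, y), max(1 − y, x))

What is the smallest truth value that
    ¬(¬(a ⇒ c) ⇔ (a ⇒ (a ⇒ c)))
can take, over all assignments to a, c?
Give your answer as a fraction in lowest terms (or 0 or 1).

1/2

Take a = 1/2, c = 0:
a ⇒ c = 1/2 ⇒ 0 = 1/2
¬(a ⇒ c) = ¬1/2 = 1/2
a ⇒ c = 1/2 ⇒ 0 = 1/2
a ⇒ (a ⇒ c) = 1/2 ⇒ 1/2 = 1/2
¬(a ⇒ c) ⇔ (a ⇒ (a ⇒ c)) = 1/2 ⇔ 1/2 = 1/2
¬(¬(a ⇒ c) ⇔ (a ⇒ (a ⇒ c))) = ¬1/2 = 1/2
No assignment yields a value below 1/2, so this is the minimum.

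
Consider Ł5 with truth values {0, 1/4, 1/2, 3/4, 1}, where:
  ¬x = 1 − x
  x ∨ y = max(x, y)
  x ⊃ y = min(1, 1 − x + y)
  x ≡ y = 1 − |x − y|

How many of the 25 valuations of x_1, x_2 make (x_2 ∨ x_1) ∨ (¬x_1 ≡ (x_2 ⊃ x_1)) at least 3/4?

value 1: 11 assignments (counts)
value 3/4: 10 assignments (counts)
value 1/2: 4 assignments
So 21 of the 25 assignments meet the threshold.

21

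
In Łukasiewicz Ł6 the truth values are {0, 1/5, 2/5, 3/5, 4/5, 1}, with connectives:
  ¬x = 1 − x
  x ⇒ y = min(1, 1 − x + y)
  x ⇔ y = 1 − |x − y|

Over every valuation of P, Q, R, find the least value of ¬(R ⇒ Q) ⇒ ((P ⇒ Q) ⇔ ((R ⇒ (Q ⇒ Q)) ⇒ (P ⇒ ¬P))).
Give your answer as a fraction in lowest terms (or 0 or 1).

3/5

Take P = 2/5, Q = 0, R = 1:
R ⇒ Q = 1 ⇒ 0 = 0
¬(R ⇒ Q) = ¬0 = 1
P ⇒ Q = 2/5 ⇒ 0 = 3/5
Q ⇒ Q = 0 ⇒ 0 = 1
R ⇒ (Q ⇒ Q) = 1 ⇒ 1 = 1
¬P = ¬2/5 = 3/5
P ⇒ ¬P = 2/5 ⇒ 3/5 = 1
(R ⇒ (Q ⇒ Q)) ⇒ (P ⇒ ¬P) = 1 ⇒ 1 = 1
(P ⇒ Q) ⇔ ((R ⇒ (Q ⇒ Q)) ⇒ (P ⇒ ¬P)) = 3/5 ⇔ 1 = 3/5
¬(R ⇒ Q) ⇒ ((P ⇒ Q) ⇔ ((R ⇒ (Q ⇒ Q)) ⇒ (P ⇒ ¬P))) = 1 ⇒ 3/5 = 3/5
No assignment yields a value below 3/5, so this is the minimum.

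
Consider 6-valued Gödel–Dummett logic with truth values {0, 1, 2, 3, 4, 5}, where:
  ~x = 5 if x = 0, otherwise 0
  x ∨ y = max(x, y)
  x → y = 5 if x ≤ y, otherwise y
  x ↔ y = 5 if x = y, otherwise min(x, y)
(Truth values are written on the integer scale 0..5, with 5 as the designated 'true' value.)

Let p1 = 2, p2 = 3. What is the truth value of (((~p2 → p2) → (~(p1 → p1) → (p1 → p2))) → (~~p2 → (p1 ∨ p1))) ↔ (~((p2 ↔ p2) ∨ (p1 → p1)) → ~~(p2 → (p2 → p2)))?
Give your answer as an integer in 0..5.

~p2 = ~3 = 0
~p2 → p2 = 0 → 3 = 5
p1 → p1 = 2 → 2 = 5
~(p1 → p1) = ~5 = 0
p1 → p2 = 2 → 3 = 5
~(p1 → p1) → (p1 → p2) = 0 → 5 = 5
(~p2 → p2) → (~(p1 → p1) → (p1 → p2)) = 5 → 5 = 5
~p2 = ~3 = 0
~~p2 = ~0 = 5
p1 ∨ p1 = 2 ∨ 2 = 2
~~p2 → (p1 ∨ p1) = 5 → 2 = 2
((~p2 → p2) → (~(p1 → p1) → (p1 → p2))) → (~~p2 → (p1 ∨ p1)) = 5 → 2 = 2
p2 ↔ p2 = 3 ↔ 3 = 5
p1 → p1 = 2 → 2 = 5
(p2 ↔ p2) ∨ (p1 → p1) = 5 ∨ 5 = 5
~((p2 ↔ p2) ∨ (p1 → p1)) = ~5 = 0
p2 → p2 = 3 → 3 = 5
p2 → (p2 → p2) = 3 → 5 = 5
~(p2 → (p2 → p2)) = ~5 = 0
~~(p2 → (p2 → p2)) = ~0 = 5
~((p2 ↔ p2) ∨ (p1 → p1)) → ~~(p2 → (p2 → p2)) = 0 → 5 = 5
(((~p2 → p2) → (~(p1 → p1) → (p1 → p2))) → (~~p2 → (p1 ∨ p1))) ↔ (~((p2 ↔ p2) ∨ (p1 → p1)) → ~~(p2 → (p2 → p2))) = 2 ↔ 5 = 2

2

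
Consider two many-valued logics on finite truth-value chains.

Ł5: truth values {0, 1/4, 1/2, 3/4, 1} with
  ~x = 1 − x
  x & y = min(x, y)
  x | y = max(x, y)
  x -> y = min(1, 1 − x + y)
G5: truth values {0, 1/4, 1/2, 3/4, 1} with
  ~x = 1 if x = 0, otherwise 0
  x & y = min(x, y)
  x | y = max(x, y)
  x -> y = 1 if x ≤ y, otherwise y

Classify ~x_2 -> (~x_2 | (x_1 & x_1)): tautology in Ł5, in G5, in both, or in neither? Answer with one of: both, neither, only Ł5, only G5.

In Ł5: every assignment gives 1 — tautology.
In G5: every assignment gives 1 — tautology.

both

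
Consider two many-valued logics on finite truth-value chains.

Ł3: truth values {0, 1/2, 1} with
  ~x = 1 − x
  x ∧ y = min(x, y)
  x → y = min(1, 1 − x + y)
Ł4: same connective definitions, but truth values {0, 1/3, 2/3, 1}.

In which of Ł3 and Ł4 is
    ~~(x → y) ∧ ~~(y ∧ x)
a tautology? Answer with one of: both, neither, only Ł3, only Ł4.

In Ł3: at x = 0, y = 0 the value is 0 — not a tautology.
In Ł4: at x = 0, y = 0 the value is 0 — not a tautology.

neither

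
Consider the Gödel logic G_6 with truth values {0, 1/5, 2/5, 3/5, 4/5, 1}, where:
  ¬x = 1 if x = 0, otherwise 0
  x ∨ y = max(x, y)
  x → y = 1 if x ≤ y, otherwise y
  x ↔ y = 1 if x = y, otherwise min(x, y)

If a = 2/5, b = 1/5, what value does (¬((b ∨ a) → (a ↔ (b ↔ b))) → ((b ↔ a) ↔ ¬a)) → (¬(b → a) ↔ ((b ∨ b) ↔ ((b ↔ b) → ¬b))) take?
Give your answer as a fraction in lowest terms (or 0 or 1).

b ∨ a = 1/5 ∨ 2/5 = 2/5
b ↔ b = 1/5 ↔ 1/5 = 1
a ↔ (b ↔ b) = 2/5 ↔ 1 = 2/5
(b ∨ a) → (a ↔ (b ↔ b)) = 2/5 → 2/5 = 1
¬((b ∨ a) → (a ↔ (b ↔ b))) = ¬1 = 0
b ↔ a = 1/5 ↔ 2/5 = 1/5
¬a = ¬2/5 = 0
(b ↔ a) ↔ ¬a = 1/5 ↔ 0 = 0
¬((b ∨ a) → (a ↔ (b ↔ b))) → ((b ↔ a) ↔ ¬a) = 0 → 0 = 1
b → a = 1/5 → 2/5 = 1
¬(b → a) = ¬1 = 0
b ∨ b = 1/5 ∨ 1/5 = 1/5
b ↔ b = 1/5 ↔ 1/5 = 1
¬b = ¬1/5 = 0
(b ↔ b) → ¬b = 1 → 0 = 0
(b ∨ b) ↔ ((b ↔ b) → ¬b) = 1/5 ↔ 0 = 0
¬(b → a) ↔ ((b ∨ b) ↔ ((b ↔ b) → ¬b)) = 0 ↔ 0 = 1
(¬((b ∨ a) → (a ↔ (b ↔ b))) → ((b ↔ a) ↔ ¬a)) → (¬(b → a) ↔ ((b ∨ b) ↔ ((b ↔ b) → ¬b))) = 1 → 1 = 1

1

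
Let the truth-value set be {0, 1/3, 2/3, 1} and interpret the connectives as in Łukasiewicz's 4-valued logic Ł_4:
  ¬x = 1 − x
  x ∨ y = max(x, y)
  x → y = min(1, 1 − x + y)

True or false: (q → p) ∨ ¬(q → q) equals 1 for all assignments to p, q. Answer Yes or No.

Counterexample: take p = 0, q = 1/3.
q → p = 1/3 → 0 = 2/3
q → q = 1/3 → 1/3 = 1
¬(q → q) = ¬1 = 0
(q → p) ∨ ¬(q → q) = 2/3 ∨ 0 = 2/3
This gives 2/3 ≠ 1.

No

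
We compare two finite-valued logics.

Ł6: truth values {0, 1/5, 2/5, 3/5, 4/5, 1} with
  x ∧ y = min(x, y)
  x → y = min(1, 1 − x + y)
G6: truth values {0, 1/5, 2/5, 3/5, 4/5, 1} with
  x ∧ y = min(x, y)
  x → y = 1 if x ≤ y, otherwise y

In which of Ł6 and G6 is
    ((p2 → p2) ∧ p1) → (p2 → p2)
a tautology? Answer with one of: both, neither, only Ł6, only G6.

In Ł6: every assignment gives 1 — tautology.
In G6: every assignment gives 1 — tautology.

both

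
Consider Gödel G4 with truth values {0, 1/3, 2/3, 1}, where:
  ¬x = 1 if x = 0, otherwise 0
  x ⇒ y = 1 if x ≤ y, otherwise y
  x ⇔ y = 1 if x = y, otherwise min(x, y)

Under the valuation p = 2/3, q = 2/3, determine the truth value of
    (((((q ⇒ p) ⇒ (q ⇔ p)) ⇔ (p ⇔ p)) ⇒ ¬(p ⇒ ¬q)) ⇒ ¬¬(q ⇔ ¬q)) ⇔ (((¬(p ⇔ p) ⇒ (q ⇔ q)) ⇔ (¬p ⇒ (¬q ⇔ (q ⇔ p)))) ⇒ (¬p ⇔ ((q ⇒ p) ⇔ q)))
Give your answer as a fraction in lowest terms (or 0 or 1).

q ⇒ p = 2/3 ⇒ 2/3 = 1
q ⇔ p = 2/3 ⇔ 2/3 = 1
(q ⇒ p) ⇒ (q ⇔ p) = 1 ⇒ 1 = 1
p ⇔ p = 2/3 ⇔ 2/3 = 1
((q ⇒ p) ⇒ (q ⇔ p)) ⇔ (p ⇔ p) = 1 ⇔ 1 = 1
¬q = ¬2/3 = 0
p ⇒ ¬q = 2/3 ⇒ 0 = 0
¬(p ⇒ ¬q) = ¬0 = 1
(((q ⇒ p) ⇒ (q ⇔ p)) ⇔ (p ⇔ p)) ⇒ ¬(p ⇒ ¬q) = 1 ⇒ 1 = 1
¬q = ¬2/3 = 0
q ⇔ ¬q = 2/3 ⇔ 0 = 0
¬(q ⇔ ¬q) = ¬0 = 1
¬¬(q ⇔ ¬q) = ¬1 = 0
((((q ⇒ p) ⇒ (q ⇔ p)) ⇔ (p ⇔ p)) ⇒ ¬(p ⇒ ¬q)) ⇒ ¬¬(q ⇔ ¬q) = 1 ⇒ 0 = 0
p ⇔ p = 2/3 ⇔ 2/3 = 1
¬(p ⇔ p) = ¬1 = 0
q ⇔ q = 2/3 ⇔ 2/3 = 1
¬(p ⇔ p) ⇒ (q ⇔ q) = 0 ⇒ 1 = 1
¬p = ¬2/3 = 0
¬q = ¬2/3 = 0
q ⇔ p = 2/3 ⇔ 2/3 = 1
¬q ⇔ (q ⇔ p) = 0 ⇔ 1 = 0
¬p ⇒ (¬q ⇔ (q ⇔ p)) = 0 ⇒ 0 = 1
(¬(p ⇔ p) ⇒ (q ⇔ q)) ⇔ (¬p ⇒ (¬q ⇔ (q ⇔ p))) = 1 ⇔ 1 = 1
¬p = ¬2/3 = 0
q ⇒ p = 2/3 ⇒ 2/3 = 1
(q ⇒ p) ⇔ q = 1 ⇔ 2/3 = 2/3
¬p ⇔ ((q ⇒ p) ⇔ q) = 0 ⇔ 2/3 = 0
((¬(p ⇔ p) ⇒ (q ⇔ q)) ⇔ (¬p ⇒ (¬q ⇔ (q ⇔ p)))) ⇒ (¬p ⇔ ((q ⇒ p) ⇔ q)) = 1 ⇒ 0 = 0
(((((q ⇒ p) ⇒ (q ⇔ p)) ⇔ (p ⇔ p)) ⇒ ¬(p ⇒ ¬q)) ⇒ ¬¬(q ⇔ ¬q)) ⇔ (((¬(p ⇔ p) ⇒ (q ⇔ q)) ⇔ (¬p ⇒ (¬q ⇔ (q ⇔ p)))) ⇒ (¬p ⇔ ((q ⇒ p) ⇔ q))) = 0 ⇔ 0 = 1

1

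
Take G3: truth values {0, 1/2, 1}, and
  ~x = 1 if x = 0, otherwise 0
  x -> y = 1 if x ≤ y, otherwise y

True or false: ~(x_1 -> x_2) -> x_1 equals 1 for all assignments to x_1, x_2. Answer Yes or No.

No

Counterexample: take x_1 = 1/2, x_2 = 0.
x_1 -> x_2 = 1/2 -> 0 = 0
~(x_1 -> x_2) = ~0 = 1
~(x_1 -> x_2) -> x_1 = 1 -> 1/2 = 1/2
This gives 1/2 ≠ 1.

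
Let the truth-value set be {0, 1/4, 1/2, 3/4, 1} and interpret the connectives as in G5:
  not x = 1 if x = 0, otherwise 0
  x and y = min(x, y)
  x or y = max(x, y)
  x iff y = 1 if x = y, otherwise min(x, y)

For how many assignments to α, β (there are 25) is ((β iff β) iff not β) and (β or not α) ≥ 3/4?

1

value 1: 1 assignment (counts)
value 0: 24 assignments
So 1 of the 25 assignments meets the threshold.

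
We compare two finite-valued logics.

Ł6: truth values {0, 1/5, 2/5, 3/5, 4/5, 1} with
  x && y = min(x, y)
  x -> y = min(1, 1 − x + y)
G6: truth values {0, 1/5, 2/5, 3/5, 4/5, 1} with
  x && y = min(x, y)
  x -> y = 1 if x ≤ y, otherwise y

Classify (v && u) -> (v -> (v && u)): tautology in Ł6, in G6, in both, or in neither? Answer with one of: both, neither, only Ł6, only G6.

In Ł6: every assignment gives 1 — tautology.
In G6: every assignment gives 1 — tautology.

both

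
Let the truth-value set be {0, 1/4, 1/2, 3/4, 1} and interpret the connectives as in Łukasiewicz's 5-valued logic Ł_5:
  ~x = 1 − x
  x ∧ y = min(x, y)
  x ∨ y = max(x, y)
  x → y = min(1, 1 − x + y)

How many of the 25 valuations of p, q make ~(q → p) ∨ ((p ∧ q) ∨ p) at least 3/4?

13

value 1: 6 assignments (counts)
value 3/4: 7 assignments (counts)
value 1/2: 7 assignments
value 1/4: 4 assignments
value 0: 1 assignment
So 13 of the 25 assignments meet the threshold.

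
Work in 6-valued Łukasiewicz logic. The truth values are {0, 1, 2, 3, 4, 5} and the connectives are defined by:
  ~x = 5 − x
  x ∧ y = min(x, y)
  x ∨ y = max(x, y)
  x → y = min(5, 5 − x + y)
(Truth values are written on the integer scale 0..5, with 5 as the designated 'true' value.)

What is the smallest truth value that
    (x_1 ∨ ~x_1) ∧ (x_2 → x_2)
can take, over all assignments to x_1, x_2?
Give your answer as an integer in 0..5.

Take x_1 = 2, x_2 = 0:
~x_1 = ~2 = 3
x_1 ∨ ~x_1 = 2 ∨ 3 = 3
x_2 → x_2 = 0 → 0 = 5
(x_1 ∨ ~x_1) ∧ (x_2 → x_2) = 3 ∧ 5 = 3
No assignment yields a value below 3, so this is the minimum.

3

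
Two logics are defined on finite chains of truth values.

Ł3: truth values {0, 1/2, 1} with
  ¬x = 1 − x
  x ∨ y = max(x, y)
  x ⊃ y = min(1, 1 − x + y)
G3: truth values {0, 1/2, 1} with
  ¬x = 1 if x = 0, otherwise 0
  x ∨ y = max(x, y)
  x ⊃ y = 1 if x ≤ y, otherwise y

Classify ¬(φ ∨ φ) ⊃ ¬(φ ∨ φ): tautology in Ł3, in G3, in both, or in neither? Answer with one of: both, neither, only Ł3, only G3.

In Ł3: every assignment gives 1 — tautology.
In G3: every assignment gives 1 — tautology.

both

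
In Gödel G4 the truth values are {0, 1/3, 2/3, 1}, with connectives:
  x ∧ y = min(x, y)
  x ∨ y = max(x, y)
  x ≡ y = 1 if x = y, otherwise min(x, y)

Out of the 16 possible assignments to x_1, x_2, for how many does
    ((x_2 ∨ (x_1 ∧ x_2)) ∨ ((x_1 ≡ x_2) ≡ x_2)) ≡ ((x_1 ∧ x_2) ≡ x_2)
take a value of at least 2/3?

x_1 = 0, x_2 = 0 ↦ 0  <
x_1 = 0, x_2 = 1/3 ↦ 0  <
x_1 = 0, x_2 = 2/3 ↦ 0  <
x_1 = 0, x_2 = 1 ↦ 0  <
x_1 = 1/3, x_2 = 0 ↦ 1  ≥
x_1 = 1/3, x_2 = 1/3 ↦ 1/3  <
x_1 = 1/3, x_2 = 2/3 ↦ 1/3  <
x_1 = 1/3, x_2 = 1 ↦ 1/3  <
x_1 = 2/3, x_2 = 0 ↦ 1  ≥
x_1 = 2/3, x_2 = 1/3 ↦ 1  ≥
x_1 = 2/3, x_2 = 2/3 ↦ 2/3  ≥
x_1 = 2/3, x_2 = 1 ↦ 2/3  ≥
x_1 = 1, x_2 = 0 ↦ 1  ≥
x_1 = 1, x_2 = 1/3 ↦ 1  ≥
x_1 = 1, x_2 = 2/3 ↦ 1  ≥
x_1 = 1, x_2 = 1 ↦ 1  ≥
So 9 of the 16 assignments meet the threshold.

9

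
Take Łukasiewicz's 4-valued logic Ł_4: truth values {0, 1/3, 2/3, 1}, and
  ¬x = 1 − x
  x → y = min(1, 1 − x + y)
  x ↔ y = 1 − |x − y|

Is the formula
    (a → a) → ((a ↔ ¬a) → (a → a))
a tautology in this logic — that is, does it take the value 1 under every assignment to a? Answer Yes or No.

a = 0 ↦ 1
a = 1/3 ↦ 1
a = 2/3 ↦ 1
a = 1 ↦ 1
Every assignment gives a value ≥ 1.

Yes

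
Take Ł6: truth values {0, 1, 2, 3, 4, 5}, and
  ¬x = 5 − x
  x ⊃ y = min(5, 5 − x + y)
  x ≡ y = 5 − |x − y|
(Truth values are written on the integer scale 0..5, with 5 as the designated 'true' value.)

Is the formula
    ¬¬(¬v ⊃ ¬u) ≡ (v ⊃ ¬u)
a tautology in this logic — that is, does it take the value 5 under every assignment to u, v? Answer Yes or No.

Counterexample: take u = 1, v = 0.
¬v = ¬0 = 5
¬u = ¬1 = 4
¬v ⊃ ¬u = 5 ⊃ 4 = 4
¬(¬v ⊃ ¬u) = ¬4 = 1
¬¬(¬v ⊃ ¬u) = ¬1 = 4
¬u = ¬1 = 4
v ⊃ ¬u = 0 ⊃ 4 = 5
¬¬(¬v ⊃ ¬u) ≡ (v ⊃ ¬u) = 4 ≡ 5 = 4
This gives 4 ≠ 5.

No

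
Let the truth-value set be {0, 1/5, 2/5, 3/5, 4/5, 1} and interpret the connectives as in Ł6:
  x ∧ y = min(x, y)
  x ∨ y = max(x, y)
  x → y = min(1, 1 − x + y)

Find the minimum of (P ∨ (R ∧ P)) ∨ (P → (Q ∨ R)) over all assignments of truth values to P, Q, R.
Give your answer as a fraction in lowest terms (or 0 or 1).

Take P = 2/5, Q = 0, R = 0:
R ∧ P = 0 ∧ 2/5 = 0
P ∨ (R ∧ P) = 2/5 ∨ 0 = 2/5
Q ∨ R = 0 ∨ 0 = 0
P → (Q ∨ R) = 2/5 → 0 = 3/5
(P ∨ (R ∧ P)) ∨ (P → (Q ∨ R)) = 2/5 ∨ 3/5 = 3/5
No assignment yields a value below 3/5, so this is the minimum.

3/5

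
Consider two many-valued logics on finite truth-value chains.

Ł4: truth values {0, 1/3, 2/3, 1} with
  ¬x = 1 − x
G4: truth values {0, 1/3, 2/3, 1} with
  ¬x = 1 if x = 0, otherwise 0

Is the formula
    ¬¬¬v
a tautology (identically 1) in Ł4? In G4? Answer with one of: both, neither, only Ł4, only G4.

neither

In Ł4: at v = 1/3 the value is 2/3 — not a tautology.
In G4: at v = 1/3 the value is 0 — not a tautology.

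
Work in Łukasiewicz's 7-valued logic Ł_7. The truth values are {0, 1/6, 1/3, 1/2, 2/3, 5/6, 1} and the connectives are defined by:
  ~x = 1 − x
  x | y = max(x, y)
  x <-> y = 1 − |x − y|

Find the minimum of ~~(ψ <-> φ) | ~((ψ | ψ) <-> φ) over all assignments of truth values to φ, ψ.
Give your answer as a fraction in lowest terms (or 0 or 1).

1/2

Take φ = 0, ψ = 1/2:
ψ <-> φ = 1/2 <-> 0 = 1/2
~(ψ <-> φ) = ~1/2 = 1/2
~~(ψ <-> φ) = ~1/2 = 1/2
ψ | ψ = 1/2 | 1/2 = 1/2
(ψ | ψ) <-> φ = 1/2 <-> 0 = 1/2
~((ψ | ψ) <-> φ) = ~1/2 = 1/2
~~(ψ <-> φ) | ~((ψ | ψ) <-> φ) = 1/2 | 1/2 = 1/2
No assignment yields a value below 1/2, so this is the minimum.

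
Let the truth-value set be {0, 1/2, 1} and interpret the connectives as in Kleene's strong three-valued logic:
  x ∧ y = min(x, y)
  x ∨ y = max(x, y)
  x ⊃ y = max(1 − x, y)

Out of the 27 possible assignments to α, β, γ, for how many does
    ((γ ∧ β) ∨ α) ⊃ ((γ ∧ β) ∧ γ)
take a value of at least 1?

value 1: 8 assignments (counts)
value 1/2: 14 assignments
value 0: 5 assignments
So 8 of the 27 assignments meet the threshold.

8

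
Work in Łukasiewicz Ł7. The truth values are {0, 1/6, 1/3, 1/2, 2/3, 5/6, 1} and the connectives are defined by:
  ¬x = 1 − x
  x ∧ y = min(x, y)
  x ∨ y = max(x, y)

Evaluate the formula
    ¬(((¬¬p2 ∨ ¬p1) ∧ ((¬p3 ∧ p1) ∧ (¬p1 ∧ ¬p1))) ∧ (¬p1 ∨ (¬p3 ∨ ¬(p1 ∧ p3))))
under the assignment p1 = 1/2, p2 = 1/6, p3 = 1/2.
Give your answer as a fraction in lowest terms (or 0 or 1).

¬p2 = ¬1/6 = 5/6
¬¬p2 = ¬5/6 = 1/6
¬p1 = ¬1/2 = 1/2
¬¬p2 ∨ ¬p1 = 1/6 ∨ 1/2 = 1/2
¬p3 = ¬1/2 = 1/2
¬p3 ∧ p1 = 1/2 ∧ 1/2 = 1/2
¬p1 = ¬1/2 = 1/2
¬p1 = ¬1/2 = 1/2
¬p1 ∧ ¬p1 = 1/2 ∧ 1/2 = 1/2
(¬p3 ∧ p1) ∧ (¬p1 ∧ ¬p1) = 1/2 ∧ 1/2 = 1/2
(¬¬p2 ∨ ¬p1) ∧ ((¬p3 ∧ p1) ∧ (¬p1 ∧ ¬p1)) = 1/2 ∧ 1/2 = 1/2
¬p1 = ¬1/2 = 1/2
¬p3 = ¬1/2 = 1/2
p1 ∧ p3 = 1/2 ∧ 1/2 = 1/2
¬(p1 ∧ p3) = ¬1/2 = 1/2
¬p3 ∨ ¬(p1 ∧ p3) = 1/2 ∨ 1/2 = 1/2
¬p1 ∨ (¬p3 ∨ ¬(p1 ∧ p3)) = 1/2 ∨ 1/2 = 1/2
((¬¬p2 ∨ ¬p1) ∧ ((¬p3 ∧ p1) ∧ (¬p1 ∧ ¬p1))) ∧ (¬p1 ∨ (¬p3 ∨ ¬(p1 ∧ p3))) = 1/2 ∧ 1/2 = 1/2
¬(((¬¬p2 ∨ ¬p1) ∧ ((¬p3 ∧ p1) ∧ (¬p1 ∧ ¬p1))) ∧ (¬p1 ∨ (¬p3 ∨ ¬(p1 ∧ p3)))) = ¬1/2 = 1/2

1/2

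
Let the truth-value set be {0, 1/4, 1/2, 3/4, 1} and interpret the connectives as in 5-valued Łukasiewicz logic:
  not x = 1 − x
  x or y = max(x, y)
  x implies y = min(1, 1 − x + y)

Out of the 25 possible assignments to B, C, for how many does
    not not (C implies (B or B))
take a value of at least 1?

15

value 1: 15 assignments (counts)
value 3/4: 4 assignments
value 1/2: 3 assignments
value 1/4: 2 assignments
value 0: 1 assignment
So 15 of the 25 assignments meet the threshold.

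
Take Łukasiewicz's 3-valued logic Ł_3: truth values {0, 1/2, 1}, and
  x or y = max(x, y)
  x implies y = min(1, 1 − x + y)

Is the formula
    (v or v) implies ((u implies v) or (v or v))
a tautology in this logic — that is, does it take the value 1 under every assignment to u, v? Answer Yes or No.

Yes

u = 0, v = 0 ↦ 1
u = 0, v = 1/2 ↦ 1
u = 0, v = 1 ↦ 1
u = 1/2, v = 0 ↦ 1
u = 1/2, v = 1/2 ↦ 1
u = 1/2, v = 1 ↦ 1
u = 1, v = 0 ↦ 1
u = 1, v = 1/2 ↦ 1
u = 1, v = 1 ↦ 1
Every assignment gives a value ≥ 1.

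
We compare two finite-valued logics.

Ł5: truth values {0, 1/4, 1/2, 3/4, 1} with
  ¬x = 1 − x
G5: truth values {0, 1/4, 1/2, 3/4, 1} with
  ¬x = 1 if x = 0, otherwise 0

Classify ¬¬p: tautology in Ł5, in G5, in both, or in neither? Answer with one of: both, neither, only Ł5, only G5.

neither

In Ł5: at p = 0 the value is 0 — not a tautology.
In G5: at p = 0 the value is 0 — not a tautology.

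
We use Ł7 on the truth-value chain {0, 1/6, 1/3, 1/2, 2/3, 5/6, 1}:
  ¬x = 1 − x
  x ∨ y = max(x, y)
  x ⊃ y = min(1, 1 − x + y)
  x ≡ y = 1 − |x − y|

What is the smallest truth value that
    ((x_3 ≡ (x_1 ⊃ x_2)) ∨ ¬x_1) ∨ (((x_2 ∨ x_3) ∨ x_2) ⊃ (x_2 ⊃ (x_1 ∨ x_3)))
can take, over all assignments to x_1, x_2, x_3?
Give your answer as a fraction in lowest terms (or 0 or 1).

1/2

Take x_1 = 1/2, x_2 = 1, x_3 = 0:
x_1 ⊃ x_2 = 1/2 ⊃ 1 = 1
x_3 ≡ (x_1 ⊃ x_2) = 0 ≡ 1 = 0
¬x_1 = ¬1/2 = 1/2
(x_3 ≡ (x_1 ⊃ x_2)) ∨ ¬x_1 = 0 ∨ 1/2 = 1/2
x_2 ∨ x_3 = 1 ∨ 0 = 1
(x_2 ∨ x_3) ∨ x_2 = 1 ∨ 1 = 1
x_1 ∨ x_3 = 1/2 ∨ 0 = 1/2
x_2 ⊃ (x_1 ∨ x_3) = 1 ⊃ 1/2 = 1/2
((x_2 ∨ x_3) ∨ x_2) ⊃ (x_2 ⊃ (x_1 ∨ x_3)) = 1 ⊃ 1/2 = 1/2
((x_3 ≡ (x_1 ⊃ x_2)) ∨ ¬x_1) ∨ (((x_2 ∨ x_3) ∨ x_2) ⊃ (x_2 ⊃ (x_1 ∨ x_3))) = 1/2 ∨ 1/2 = 1/2
No assignment yields a value below 1/2, so this is the minimum.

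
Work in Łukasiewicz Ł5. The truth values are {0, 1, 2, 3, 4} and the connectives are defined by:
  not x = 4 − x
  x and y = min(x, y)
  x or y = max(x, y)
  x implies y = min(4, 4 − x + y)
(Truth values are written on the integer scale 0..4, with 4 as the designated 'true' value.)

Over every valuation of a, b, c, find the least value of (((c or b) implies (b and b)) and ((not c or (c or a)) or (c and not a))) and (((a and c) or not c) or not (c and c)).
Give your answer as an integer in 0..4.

Take a = 0, b = 0, c = 4:
c or b = 4 or 0 = 4
b and b = 0 and 0 = 0
(c or b) implies (b and b) = 4 implies 0 = 0
not c = not 4 = 0
c or a = 4 or 0 = 4
not c or (c or a) = 0 or 4 = 4
not a = not 0 = 4
c and not a = 4 and 4 = 4
(not c or (c or a)) or (c and not a) = 4 or 4 = 4
((c or b) implies (b and b)) and ((not c or (c or a)) or (c and not a)) = 0 and 4 = 0
a and c = 0 and 4 = 0
not c = not 4 = 0
(a and c) or not c = 0 or 0 = 0
c and c = 4 and 4 = 4
not (c and c) = not 4 = 0
((a and c) or not c) or not (c and c) = 0 or 0 = 0
(((c or b) implies (b and b)) and ((not c or (c or a)) or (c and not a))) and (((a and c) or not c) or not (c and c)) = 0 and 0 = 0
No assignment yields a value below 0, so this is the minimum.

0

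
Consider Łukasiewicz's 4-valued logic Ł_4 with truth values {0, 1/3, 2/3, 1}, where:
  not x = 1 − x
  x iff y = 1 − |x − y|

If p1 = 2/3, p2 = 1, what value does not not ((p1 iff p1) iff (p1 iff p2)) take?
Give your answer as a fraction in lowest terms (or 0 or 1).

2/3

p1 iff p1 = 2/3 iff 2/3 = 1
p1 iff p2 = 2/3 iff 1 = 2/3
(p1 iff p1) iff (p1 iff p2) = 1 iff 2/3 = 2/3
not ((p1 iff p1) iff (p1 iff p2)) = not 2/3 = 1/3
not not ((p1 iff p1) iff (p1 iff p2)) = not 1/3 = 2/3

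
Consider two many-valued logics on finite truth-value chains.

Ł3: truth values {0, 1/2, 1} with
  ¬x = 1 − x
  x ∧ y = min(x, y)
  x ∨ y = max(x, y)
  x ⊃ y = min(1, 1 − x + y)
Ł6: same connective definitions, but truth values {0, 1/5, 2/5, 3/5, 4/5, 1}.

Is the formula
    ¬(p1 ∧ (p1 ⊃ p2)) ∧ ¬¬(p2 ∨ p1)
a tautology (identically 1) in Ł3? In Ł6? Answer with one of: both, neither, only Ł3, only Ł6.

neither

In Ł3: at p1 = 0, p2 = 0 the value is 0 — not a tautology.
In Ł6: at p1 = 0, p2 = 0 the value is 0 — not a tautology.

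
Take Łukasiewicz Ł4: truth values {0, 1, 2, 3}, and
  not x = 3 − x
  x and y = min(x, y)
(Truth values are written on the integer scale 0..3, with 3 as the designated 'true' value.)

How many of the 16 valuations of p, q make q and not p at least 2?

p = 0, q = 0 ↦ 0  <
p = 0, q = 1 ↦ 1  <
p = 0, q = 2 ↦ 2  ≥
p = 0, q = 3 ↦ 3  ≥
p = 1, q = 0 ↦ 0  <
p = 1, q = 1 ↦ 1  <
p = 1, q = 2 ↦ 2  ≥
p = 1, q = 3 ↦ 2  ≥
p = 2, q = 0 ↦ 0  <
p = 2, q = 1 ↦ 1  <
p = 2, q = 2 ↦ 1  <
p = 2, q = 3 ↦ 1  <
p = 3, q = 0 ↦ 0  <
p = 3, q = 1 ↦ 0  <
p = 3, q = 2 ↦ 0  <
p = 3, q = 3 ↦ 0  <
So 4 of the 16 assignments meet the threshold.

4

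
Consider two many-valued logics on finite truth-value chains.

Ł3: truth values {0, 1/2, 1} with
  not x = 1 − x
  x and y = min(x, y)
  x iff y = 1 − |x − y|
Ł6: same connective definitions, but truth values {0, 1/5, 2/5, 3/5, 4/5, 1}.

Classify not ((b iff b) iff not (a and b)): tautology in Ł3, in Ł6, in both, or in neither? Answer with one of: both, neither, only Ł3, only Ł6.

neither

In Ł3: at a = 0, b = 0 the value is 0 — not a tautology.
In Ł6: at a = 0, b = 0 the value is 0 — not a tautology.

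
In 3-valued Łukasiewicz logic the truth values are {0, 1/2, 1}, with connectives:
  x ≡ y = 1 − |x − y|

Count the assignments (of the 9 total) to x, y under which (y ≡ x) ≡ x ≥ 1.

4

x = 0, y = 0 ↦ 0  <
x = 0, y = 1/2 ↦ 1/2  <
x = 0, y = 1 ↦ 1  ≥
x = 1/2, y = 0 ↦ 1  ≥
x = 1/2, y = 1/2 ↦ 1/2  <
x = 1/2, y = 1 ↦ 1  ≥
x = 1, y = 0 ↦ 0  <
x = 1, y = 1/2 ↦ 1/2  <
x = 1, y = 1 ↦ 1  ≥
So 4 of the 9 assignments meet the threshold.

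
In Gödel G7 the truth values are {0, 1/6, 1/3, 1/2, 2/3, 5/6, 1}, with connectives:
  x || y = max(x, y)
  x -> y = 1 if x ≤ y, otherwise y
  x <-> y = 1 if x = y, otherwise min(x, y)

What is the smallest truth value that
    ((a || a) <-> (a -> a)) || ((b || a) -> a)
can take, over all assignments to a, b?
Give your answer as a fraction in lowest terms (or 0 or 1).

0

Take a = 0, b = 1/6:
a || a = 0 || 0 = 0
a -> a = 0 -> 0 = 1
(a || a) <-> (a -> a) = 0 <-> 1 = 0
b || a = 1/6 || 0 = 1/6
(b || a) -> a = 1/6 -> 0 = 0
((a || a) <-> (a -> a)) || ((b || a) -> a) = 0 || 0 = 0
No assignment yields a value below 0, so this is the minimum.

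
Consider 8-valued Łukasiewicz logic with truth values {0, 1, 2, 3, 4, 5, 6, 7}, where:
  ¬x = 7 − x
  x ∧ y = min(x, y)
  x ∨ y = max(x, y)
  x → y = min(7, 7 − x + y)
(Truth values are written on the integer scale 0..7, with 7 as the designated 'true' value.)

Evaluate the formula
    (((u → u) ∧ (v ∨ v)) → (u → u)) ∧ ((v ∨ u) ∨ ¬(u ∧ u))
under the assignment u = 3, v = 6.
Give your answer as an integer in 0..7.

6

u → u = 3 → 3 = 7
v ∨ v = 6 ∨ 6 = 6
(u → u) ∧ (v ∨ v) = 7 ∧ 6 = 6
u → u = 3 → 3 = 7
((u → u) ∧ (v ∨ v)) → (u → u) = 6 → 7 = 7
v ∨ u = 6 ∨ 3 = 6
u ∧ u = 3 ∧ 3 = 3
¬(u ∧ u) = ¬3 = 4
(v ∨ u) ∨ ¬(u ∧ u) = 6 ∨ 4 = 6
(((u → u) ∧ (v ∨ v)) → (u → u)) ∧ ((v ∨ u) ∨ ¬(u ∧ u)) = 7 ∧ 6 = 6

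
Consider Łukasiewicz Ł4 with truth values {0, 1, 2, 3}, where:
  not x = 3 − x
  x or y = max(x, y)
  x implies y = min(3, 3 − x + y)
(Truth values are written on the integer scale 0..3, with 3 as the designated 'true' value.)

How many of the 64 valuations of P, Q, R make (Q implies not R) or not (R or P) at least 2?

value 3: 40 assignments (counts)
value 2: 12 assignments (counts)
value 1: 8 assignments
value 0: 4 assignments
So 52 of the 64 assignments meet the threshold.

52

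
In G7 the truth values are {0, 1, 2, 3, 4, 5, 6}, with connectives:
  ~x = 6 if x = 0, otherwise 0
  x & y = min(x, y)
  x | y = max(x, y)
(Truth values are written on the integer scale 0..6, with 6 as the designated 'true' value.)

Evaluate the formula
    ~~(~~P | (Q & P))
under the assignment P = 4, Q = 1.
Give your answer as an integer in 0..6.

~P = ~4 = 0
~~P = ~0 = 6
Q & P = 1 & 4 = 1
~~P | (Q & P) = 6 | 1 = 6
~(~~P | (Q & P)) = ~6 = 0
~~(~~P | (Q & P)) = ~0 = 6

6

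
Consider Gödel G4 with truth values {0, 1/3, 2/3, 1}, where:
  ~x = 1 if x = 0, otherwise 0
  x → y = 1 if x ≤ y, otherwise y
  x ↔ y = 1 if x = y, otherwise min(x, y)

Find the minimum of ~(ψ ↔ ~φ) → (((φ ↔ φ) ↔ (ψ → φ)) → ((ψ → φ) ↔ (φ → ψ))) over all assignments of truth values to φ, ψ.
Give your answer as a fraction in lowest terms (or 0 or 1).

1/3

Take φ = 2/3, ψ = 1/3:
~φ = ~2/3 = 0
ψ ↔ ~φ = 1/3 ↔ 0 = 0
~(ψ ↔ ~φ) = ~0 = 1
φ ↔ φ = 2/3 ↔ 2/3 = 1
ψ → φ = 1/3 → 2/3 = 1
(φ ↔ φ) ↔ (ψ → φ) = 1 ↔ 1 = 1
ψ → φ = 1/3 → 2/3 = 1
φ → ψ = 2/3 → 1/3 = 1/3
(ψ → φ) ↔ (φ → ψ) = 1 ↔ 1/3 = 1/3
((φ ↔ φ) ↔ (ψ → φ)) → ((ψ → φ) ↔ (φ → ψ)) = 1 → 1/3 = 1/3
~(ψ ↔ ~φ) → (((φ ↔ φ) ↔ (ψ → φ)) → ((ψ → φ) ↔ (φ → ψ))) = 1 → 1/3 = 1/3
No assignment yields a value below 1/3, so this is the minimum.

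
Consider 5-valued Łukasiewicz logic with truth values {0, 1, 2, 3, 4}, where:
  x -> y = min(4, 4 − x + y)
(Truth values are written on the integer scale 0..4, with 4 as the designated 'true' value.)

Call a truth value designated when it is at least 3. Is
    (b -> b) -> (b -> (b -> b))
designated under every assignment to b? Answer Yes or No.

Yes

b = 0 ↦ 4
b = 1 ↦ 4
b = 2 ↦ 4
b = 3 ↦ 4
b = 4 ↦ 4
Every assignment gives a value ≥ 3.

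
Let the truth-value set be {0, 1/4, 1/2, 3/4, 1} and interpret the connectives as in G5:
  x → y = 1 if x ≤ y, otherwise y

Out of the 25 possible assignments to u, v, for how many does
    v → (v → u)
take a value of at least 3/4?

16

value 1: 15 assignments (counts)
value 3/4: 1 assignment (counts)
value 1/2: 2 assignments
value 1/4: 3 assignments
value 0: 4 assignments
So 16 of the 25 assignments meet the threshold.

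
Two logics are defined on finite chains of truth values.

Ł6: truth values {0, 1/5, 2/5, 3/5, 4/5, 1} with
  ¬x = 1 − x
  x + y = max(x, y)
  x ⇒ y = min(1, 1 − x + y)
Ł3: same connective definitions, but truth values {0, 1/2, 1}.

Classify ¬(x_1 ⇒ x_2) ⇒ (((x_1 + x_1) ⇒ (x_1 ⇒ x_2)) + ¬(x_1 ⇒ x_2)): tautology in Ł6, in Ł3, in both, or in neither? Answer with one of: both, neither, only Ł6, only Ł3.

In Ł6: every assignment gives 1 — tautology.
In Ł3: every assignment gives 1 — tautology.

both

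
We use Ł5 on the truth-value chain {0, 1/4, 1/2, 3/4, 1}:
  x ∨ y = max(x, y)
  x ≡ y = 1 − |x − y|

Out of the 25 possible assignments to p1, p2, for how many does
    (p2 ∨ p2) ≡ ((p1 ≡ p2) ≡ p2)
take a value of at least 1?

value 1: 6 assignments (counts)
value 3/4: 9 assignments
value 1/2: 5 assignments
value 1/4: 3 assignments
value 0: 2 assignments
So 6 of the 25 assignments meet the threshold.

6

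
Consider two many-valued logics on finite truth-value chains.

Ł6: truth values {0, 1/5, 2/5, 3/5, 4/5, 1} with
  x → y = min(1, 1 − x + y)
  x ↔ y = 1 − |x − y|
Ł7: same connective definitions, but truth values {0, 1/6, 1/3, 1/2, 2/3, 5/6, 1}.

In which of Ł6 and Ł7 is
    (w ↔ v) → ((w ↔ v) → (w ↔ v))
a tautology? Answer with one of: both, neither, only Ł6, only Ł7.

In Ł6: every assignment gives 1 — tautology.
In Ł7: every assignment gives 1 — tautology.

both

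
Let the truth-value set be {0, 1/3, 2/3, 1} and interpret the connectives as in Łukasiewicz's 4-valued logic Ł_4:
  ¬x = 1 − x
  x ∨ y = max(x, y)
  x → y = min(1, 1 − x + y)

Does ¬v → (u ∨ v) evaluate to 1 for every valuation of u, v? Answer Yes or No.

No

Counterexample: take u = 0, v = 0.
¬v = ¬0 = 1
u ∨ v = 0 ∨ 0 = 0
¬v → (u ∨ v) = 1 → 0 = 0
This gives 0 ≠ 1.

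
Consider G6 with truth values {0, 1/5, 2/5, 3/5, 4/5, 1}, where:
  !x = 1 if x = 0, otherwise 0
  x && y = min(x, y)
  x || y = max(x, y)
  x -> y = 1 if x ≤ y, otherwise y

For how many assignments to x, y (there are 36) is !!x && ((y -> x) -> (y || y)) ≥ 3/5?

16

value 1: 11 assignments (counts)
value 4/5: 2 assignments (counts)
value 3/5: 3 assignments (counts)
value 2/5: 4 assignments
value 1/5: 5 assignments
value 0: 11 assignments
So 16 of the 36 assignments meet the threshold.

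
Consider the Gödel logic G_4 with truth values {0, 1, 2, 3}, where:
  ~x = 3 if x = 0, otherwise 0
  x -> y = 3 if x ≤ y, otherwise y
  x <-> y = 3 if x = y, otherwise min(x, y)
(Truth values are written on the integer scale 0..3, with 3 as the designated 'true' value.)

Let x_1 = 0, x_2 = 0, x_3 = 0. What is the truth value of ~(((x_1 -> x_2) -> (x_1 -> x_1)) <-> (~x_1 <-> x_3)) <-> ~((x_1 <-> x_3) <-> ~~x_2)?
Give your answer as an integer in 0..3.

x_1 -> x_2 = 0 -> 0 = 3
x_1 -> x_1 = 0 -> 0 = 3
(x_1 -> x_2) -> (x_1 -> x_1) = 3 -> 3 = 3
~x_1 = ~0 = 3
~x_1 <-> x_3 = 3 <-> 0 = 0
((x_1 -> x_2) -> (x_1 -> x_1)) <-> (~x_1 <-> x_3) = 3 <-> 0 = 0
~(((x_1 -> x_2) -> (x_1 -> x_1)) <-> (~x_1 <-> x_3)) = ~0 = 3
x_1 <-> x_3 = 0 <-> 0 = 3
~x_2 = ~0 = 3
~~x_2 = ~3 = 0
(x_1 <-> x_3) <-> ~~x_2 = 3 <-> 0 = 0
~((x_1 <-> x_3) <-> ~~x_2) = ~0 = 3
~(((x_1 -> x_2) -> (x_1 -> x_1)) <-> (~x_1 <-> x_3)) <-> ~((x_1 <-> x_3) <-> ~~x_2) = 3 <-> 3 = 3

3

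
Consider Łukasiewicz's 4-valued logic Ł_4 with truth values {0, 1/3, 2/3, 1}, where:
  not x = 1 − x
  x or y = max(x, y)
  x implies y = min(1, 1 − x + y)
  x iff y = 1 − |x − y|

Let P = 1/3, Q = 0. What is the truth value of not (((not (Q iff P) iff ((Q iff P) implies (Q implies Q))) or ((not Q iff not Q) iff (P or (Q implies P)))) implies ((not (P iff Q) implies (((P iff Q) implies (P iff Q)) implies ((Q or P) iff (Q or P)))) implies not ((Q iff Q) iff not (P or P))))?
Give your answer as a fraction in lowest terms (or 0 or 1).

Q iff P = 0 iff 1/3 = 2/3
not (Q iff P) = not 2/3 = 1/3
Q iff P = 0 iff 1/3 = 2/3
Q implies Q = 0 implies 0 = 1
(Q iff P) implies (Q implies Q) = 2/3 implies 1 = 1
not (Q iff P) iff ((Q iff P) implies (Q implies Q)) = 1/3 iff 1 = 1/3
not Q = not 0 = 1
not Q = not 0 = 1
not Q iff not Q = 1 iff 1 = 1
Q implies P = 0 implies 1/3 = 1
P or (Q implies P) = 1/3 or 1 = 1
(not Q iff not Q) iff (P or (Q implies P)) = 1 iff 1 = 1
(not (Q iff P) iff ((Q iff P) implies (Q implies Q))) or ((not Q iff not Q) iff (P or (Q implies P))) = 1/3 or 1 = 1
P iff Q = 1/3 iff 0 = 2/3
not (P iff Q) = not 2/3 = 1/3
P iff Q = 1/3 iff 0 = 2/3
P iff Q = 1/3 iff 0 = 2/3
(P iff Q) implies (P iff Q) = 2/3 implies 2/3 = 1
Q or P = 0 or 1/3 = 1/3
Q or P = 0 or 1/3 = 1/3
(Q or P) iff (Q or P) = 1/3 iff 1/3 = 1
((P iff Q) implies (P iff Q)) implies ((Q or P) iff (Q or P)) = 1 implies 1 = 1
not (P iff Q) implies (((P iff Q) implies (P iff Q)) implies ((Q or P) iff (Q or P))) = 1/3 implies 1 = 1
Q iff Q = 0 iff 0 = 1
P or P = 1/3 or 1/3 = 1/3
not (P or P) = not 1/3 = 2/3
(Q iff Q) iff not (P or P) = 1 iff 2/3 = 2/3
not ((Q iff Q) iff not (P or P)) = not 2/3 = 1/3
(not (P iff Q) implies (((P iff Q) implies (P iff Q)) implies ((Q or P) iff (Q or P)))) implies not ((Q iff Q) iff not (P or P)) = 1 implies 1/3 = 1/3
((not (Q iff P) iff ((Q iff P) implies (Q implies Q))) or ((not Q iff not Q) iff (P or (Q implies P)))) implies ((not (P iff Q) implies (((P iff Q) implies (P iff Q)) implies ((Q or P) iff (Q or P)))) implies not ((Q iff Q) iff not (P or P))) = 1 implies 1/3 = 1/3
not (((not (Q iff P) iff ((Q iff P) implies (Q implies Q))) or ((not Q iff not Q) iff (P or (Q implies P)))) implies ((not (P iff Q) implies (((P iff Q) implies (P iff Q)) implies ((Q or P) iff (Q or P)))) implies not ((Q iff Q) iff not (P or P)))) = not 1/3 = 2/3

2/3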